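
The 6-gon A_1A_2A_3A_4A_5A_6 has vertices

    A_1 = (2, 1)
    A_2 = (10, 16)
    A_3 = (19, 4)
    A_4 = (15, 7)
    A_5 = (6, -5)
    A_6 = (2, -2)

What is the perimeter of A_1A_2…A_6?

|A_1A_2| = √((8)² + (15)²) = √289 = 17
|A_2A_3| = √((9)² + (-12)²) = √225 = 15
|A_3A_4| = √((-4)² + (3)²) = √25 = 5
|A_4A_5| = √((-9)² + (-12)²) = √225 = 15
|A_5A_6| = √((-4)² + (3)²) = √25 = 5
|A_6A_1| = √((0)² + (3)²) = √9 = 3
Perimeter = 17 + 15 + 5 + 15 + 5 + 3 = 60.

60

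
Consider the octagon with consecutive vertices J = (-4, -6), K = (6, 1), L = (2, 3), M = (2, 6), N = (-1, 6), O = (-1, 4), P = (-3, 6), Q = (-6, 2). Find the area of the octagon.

77

Apply the shoelace (surveyor's) formula: 2A = Σ (x_i·y_{i+1} − x_{i+1}·y_i), indices taken mod 8.
Cross-terms: 32, 16, 6, 18, 2, 6, 30, 44  ⇒  Σ = 154
Area = |Σ|/2 = 77.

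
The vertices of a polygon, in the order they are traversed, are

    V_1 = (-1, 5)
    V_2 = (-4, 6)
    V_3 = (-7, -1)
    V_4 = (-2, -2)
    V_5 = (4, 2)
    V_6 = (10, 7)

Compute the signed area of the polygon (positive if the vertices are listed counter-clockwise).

Cross-terms: 14, 46, 12, 4, 8, 57  ⇒  Σ = 141
Signed area = Σ/2 = 70.5 (positive ⇒ counter-clockwise traversal).

70.5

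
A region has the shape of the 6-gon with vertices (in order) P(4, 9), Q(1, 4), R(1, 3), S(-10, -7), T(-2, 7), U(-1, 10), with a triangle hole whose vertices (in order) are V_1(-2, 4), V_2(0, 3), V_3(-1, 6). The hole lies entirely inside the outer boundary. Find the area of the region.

56

Outer boundary:
Apply the shoelace (surveyor's) formula: 2A = Σ (x_i·y_{i+1} − x_{i+1}·y_i), indices taken mod 6.
Σ = (7) + (-1) + (23) + (-84) + (-13) + (-49) = -117
Area = |Σ|/2 = 58.5.
Hole:
Apply the shoelace formula: 2A = Σ (x_i·y_{i+1} − x_{i+1}·y_i), indices taken mod 3.
V_1→V_2: (-2)(3) − (0)(4) = -6
V_2→V_3: (0)(6) − (-1)(3) = 3
V_3→V_1: (-1)(4) − (-2)(6) = 8
Σ = 5
Area = |Σ|/2 = 2.5.
Net area = 58.5 − 2.5 = 56.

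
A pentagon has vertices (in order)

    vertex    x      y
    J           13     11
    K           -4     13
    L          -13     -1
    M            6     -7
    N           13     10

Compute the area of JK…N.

Apply the surveyor's formula: 2A = Σ (x_i·y_{i+1} − x_{i+1}·y_i), indices taken mod 5.
Σ = (213) + (173) + (97) + (151) + (13) = 647
Area = |Σ|/2 = 323.5.

323.5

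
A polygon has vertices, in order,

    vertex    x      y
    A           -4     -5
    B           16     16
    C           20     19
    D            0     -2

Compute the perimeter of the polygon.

|AB| = √((20)² + (21)²) = √841 = 29
|BC| = √((4)² + (3)²) = √25 = 5
|CD| = √((-20)² + (-21)²) = √841 = 29
|DA| = √((-4)² + (-3)²) = √25 = 5
Perimeter = 29 + 5 + 29 + 5 = 68.

68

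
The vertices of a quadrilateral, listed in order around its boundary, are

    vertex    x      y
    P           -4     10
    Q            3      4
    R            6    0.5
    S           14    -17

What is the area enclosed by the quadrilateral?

Apply Gauss's area formula: 2A = Σ (x_i·y_{i+1} − x_{i+1}·y_i), indices taken mod 4.
Σ = (-46) + (-22.5) + (-109) + (72) = -105.5
Area = |Σ|/2 = 52.75.

52.75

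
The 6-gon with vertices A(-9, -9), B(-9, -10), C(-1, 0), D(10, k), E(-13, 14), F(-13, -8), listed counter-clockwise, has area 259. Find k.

Write out the shoelace sum; only the two edges meeting at D involve k:
2·Area = [((-1)·k − 10·0) + (10·14 − (-13)·k)] + 330
       = 12·k + 470 = 518
⇒ k = 4.

4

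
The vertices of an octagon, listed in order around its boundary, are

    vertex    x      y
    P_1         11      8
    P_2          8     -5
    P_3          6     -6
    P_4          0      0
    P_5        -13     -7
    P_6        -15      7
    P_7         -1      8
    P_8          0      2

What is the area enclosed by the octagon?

235

P_1→P_2: (11)(-5) − (8)(8) = -119
P_2→P_3: (8)(-6) − (6)(-5) = -18
P_3→P_4: (6)(0) − (0)(-6) = 0
P_4→P_5: (0)(-7) − (-13)(0) = 0
P_5→P_6: (-13)(7) − (-15)(-7) = -196
P_6→P_7: (-15)(8) − (-1)(7) = -113
P_7→P_8: (-1)(2) − (0)(8) = -2
P_8→P_1: (0)(8) − (11)(2) = -22
Σ = -470
Area = |Σ|/2 = 235.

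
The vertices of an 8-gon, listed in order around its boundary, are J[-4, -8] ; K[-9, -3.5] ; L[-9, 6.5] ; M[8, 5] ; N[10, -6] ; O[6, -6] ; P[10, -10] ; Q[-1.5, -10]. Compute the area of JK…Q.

255

Σ = (-58) + (-90) + (-97) + (-98) + (-24) + (0) + (-115) + (-28) = -510
Area = |Σ|/2 = 255.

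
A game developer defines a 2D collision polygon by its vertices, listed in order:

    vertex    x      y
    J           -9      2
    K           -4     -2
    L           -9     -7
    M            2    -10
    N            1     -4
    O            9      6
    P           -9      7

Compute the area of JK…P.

173

Apply the shoelace (surveyor's) formula: 2A = Σ (x_i·y_{i+1} − x_{i+1}·y_i), indices taken mod 7.
Σ = (26) + (10) + (104) + (2) + (42) + (117) + (45) = 346
Area = |Σ|/2 = 173.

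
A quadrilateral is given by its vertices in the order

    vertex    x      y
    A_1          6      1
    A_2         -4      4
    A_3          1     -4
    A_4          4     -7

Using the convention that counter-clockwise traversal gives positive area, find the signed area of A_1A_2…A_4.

47.5

Apply the surveyor's formula: 2A = Σ (x_i·y_{i+1} − x_{i+1}·y_i), indices taken mod 4.
Cross-terms: 28, 12, 9, 46  ⇒  Σ = 95
Signed area = Σ/2 = 47.5 (positive ⇒ counter-clockwise traversal).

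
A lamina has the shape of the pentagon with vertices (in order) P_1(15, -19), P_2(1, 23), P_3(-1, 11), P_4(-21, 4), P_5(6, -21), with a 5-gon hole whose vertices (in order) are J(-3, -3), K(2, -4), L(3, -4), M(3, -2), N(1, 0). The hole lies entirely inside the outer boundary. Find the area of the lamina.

Outer boundary:
Apply Gauss's area formula: 2A = Σ (x_i·y_{i+1} − x_{i+1}·y_i), indices taken mod 5.
Cross-terms: 364, 34, 227, 417, 201  ⇒  Σ = 1243
Area = |Σ|/2 = 621.5.
Hole:
J→K: (-3)(-4) − (2)(-3) = 18
K→L: (2)(-4) − (3)(-4) = 4
L→M: (3)(-2) − (3)(-4) = 6
M→N: (3)(0) − (1)(-2) = 2
N→J: (1)(-3) − (-3)(0) = -3
Σ = 27
Area = |Σ|/2 = 13.5.
Net area = 621.5 − 13.5 = 608.

608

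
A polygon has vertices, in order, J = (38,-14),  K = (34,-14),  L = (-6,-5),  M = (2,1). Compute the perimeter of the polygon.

|JK| = √((-4)² + (0)²) = √16 = 4
|KL| = √((-40)² + (9)²) = √1681 = 41
|LM| = √((8)² + (6)²) = √100 = 10
|MJ| = √((36)² + (-15)²) = √1521 = 39
Perimeter = 4 + 41 + 10 + 39 = 94.

94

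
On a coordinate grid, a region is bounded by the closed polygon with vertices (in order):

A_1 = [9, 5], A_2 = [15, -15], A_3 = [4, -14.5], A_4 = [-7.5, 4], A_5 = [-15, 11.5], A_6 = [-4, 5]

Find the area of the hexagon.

Apply the shoelace (surveyor's) formula: 2A = Σ (x_i·y_{i+1} − x_{i+1}·y_i), indices taken mod 6.
Σ = (-210) + (-157.5) + (-92.75) + (-26.25) + (-29) + (-65) = -580.5
Area = |Σ|/2 = 290.25.

290.25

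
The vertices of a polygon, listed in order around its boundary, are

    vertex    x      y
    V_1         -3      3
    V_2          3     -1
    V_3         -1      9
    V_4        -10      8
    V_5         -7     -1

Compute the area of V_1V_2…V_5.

Apply the surveyor's formula: 2A = Σ (x_i·y_{i+1} − x_{i+1}·y_i), indices taken mod 5.
Σ = (-6) + (26) + (82) + (66) + (-24) = 144
Area = |Σ|/2 = 72.

72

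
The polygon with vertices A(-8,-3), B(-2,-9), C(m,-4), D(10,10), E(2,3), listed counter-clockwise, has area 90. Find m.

2

The doubled signed area Σ (x_i y_{i+1} − x_{i+1} y_i) is linear in m.
With m=0 it equals 142; the coefficient of m is 19 (from the two edges through C).
So 19·m + 142 = 2·90 = 180 ⇒ m = 2.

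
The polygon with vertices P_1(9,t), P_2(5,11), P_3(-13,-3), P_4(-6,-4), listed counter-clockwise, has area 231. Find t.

Write out the shoelace sum; only the two edges meeting at P_1 involve t:
2·Area = [((-6)·t − 9·(-4)) + (9·11 − 5·t)] + 162
       = -11·t + 297 = 462
⇒ t = -15.

-15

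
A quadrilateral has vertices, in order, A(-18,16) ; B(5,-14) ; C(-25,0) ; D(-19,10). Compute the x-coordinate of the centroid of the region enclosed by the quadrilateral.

-848/69

Apply the surveyor's formula. First the cross-terms c_i = x_i·y_{i+1} − x_{i+1}·y_i:
  172, -350, -250, -124  ⇒  2A = -552, A = -276.
Then Σ (x_i + x_{i+1})·c_i = 20352, so x̄ = 20352 / (6·(-276)) = -848/69.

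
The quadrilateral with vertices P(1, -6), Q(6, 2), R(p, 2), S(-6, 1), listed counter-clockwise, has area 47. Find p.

Write out the shoelace sum; only the two edges meeting at R involve p:
2·Area = [(6·2 − p·2) + (p·1 − (-6)·2)] + 73
       = -1·p + 97 = 94
⇒ p = 3.

3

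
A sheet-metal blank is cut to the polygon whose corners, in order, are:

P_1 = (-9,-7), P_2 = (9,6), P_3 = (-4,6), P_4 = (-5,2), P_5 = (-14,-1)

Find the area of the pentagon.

115.5

Σ = (9) + (78) + (22) + (33) + (89) = 231
Area = |Σ|/2 = 115.5.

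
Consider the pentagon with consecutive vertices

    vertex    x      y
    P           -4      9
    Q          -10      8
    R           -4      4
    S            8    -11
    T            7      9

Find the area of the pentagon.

155

Apply the surveyor's formula: 2A = Σ (x_i·y_{i+1} − x_{i+1}·y_i), indices taken mod 5.
Σ = (58) + (-8) + (12) + (149) + (99) = 310
Area = |Σ|/2 = 155.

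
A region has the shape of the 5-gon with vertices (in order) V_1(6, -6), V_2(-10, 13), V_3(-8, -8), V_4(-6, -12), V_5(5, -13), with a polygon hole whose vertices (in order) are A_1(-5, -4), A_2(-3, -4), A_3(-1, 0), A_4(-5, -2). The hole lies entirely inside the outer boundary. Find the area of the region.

210

Outer boundary:
Apply the shoelace formula: 2A = Σ (x_i·y_{i+1} − x_{i+1}·y_i), indices taken mod 5.
V_1→V_2: (6)(13) − (-10)(-6) = 18
V_2→V_3: (-10)(-8) − (-8)(13) = 184
V_3→V_4: (-8)(-12) − (-6)(-8) = 48
V_4→V_5: (-6)(-13) − (5)(-12) = 138
V_5→V_1: (5)(-6) − (6)(-13) = 48
Σ = 436
Area = |Σ|/2 = 218.
Hole:
Σ = (8) + (-4) + (2) + (10) = 16
Area = |Σ|/2 = 8.
Net area = 218 − 8 = 210.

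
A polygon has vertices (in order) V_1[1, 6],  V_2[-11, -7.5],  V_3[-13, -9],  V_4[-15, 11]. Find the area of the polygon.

Apply the surveyor's formula: 2A = Σ (x_i·y_{i+1} − x_{i+1}·y_i), indices taken mod 4.
V_1→V_2: (1)(-7.5) − (-11)(6) = 58.5
V_2→V_3: (-11)(-9) − (-13)(-7.5) = 1.5
V_3→V_4: (-13)(11) − (-15)(-9) = -278
V_4→V_1: (-15)(6) − (1)(11) = -101
Σ = -319
Area = |Σ|/2 = 159.5.

159.5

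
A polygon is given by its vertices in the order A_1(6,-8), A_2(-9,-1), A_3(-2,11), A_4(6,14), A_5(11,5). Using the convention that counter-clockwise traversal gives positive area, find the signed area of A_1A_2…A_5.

-257.5

Apply the surveyor's formula: 2A = Σ (x_i·y_{i+1} − x_{i+1}·y_i), indices taken mod 5.
Cross-terms: -78, -101, -94, -124, -118  ⇒  Σ = -515
Signed area = Σ/2 = -257.5 (negative ⇒ clockwise traversal).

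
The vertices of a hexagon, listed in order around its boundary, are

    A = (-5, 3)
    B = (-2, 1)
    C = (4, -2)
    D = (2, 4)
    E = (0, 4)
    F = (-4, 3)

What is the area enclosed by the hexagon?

24

Cross-terms: 1, 0, 20, 8, 16, 3  ⇒  Σ = 48
Area = |Σ|/2 = 24.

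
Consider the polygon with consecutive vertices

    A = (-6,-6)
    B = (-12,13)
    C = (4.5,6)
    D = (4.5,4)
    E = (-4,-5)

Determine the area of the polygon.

151

Apply the shoelace formula: 2A = Σ (x_i·y_{i+1} − x_{i+1}·y_i), indices taken mod 5.
A→B: (-6)(13) − (-12)(-6) = -150
B→C: (-12)(6) − (4.5)(13) = -130.5
C→D: (4.5)(4) − (4.5)(6) = -9
D→E: (4.5)(-5) − (-4)(4) = -6.5
E→A: (-4)(-6) − (-6)(-5) = -6
Σ = -302
Area = |Σ|/2 = 151.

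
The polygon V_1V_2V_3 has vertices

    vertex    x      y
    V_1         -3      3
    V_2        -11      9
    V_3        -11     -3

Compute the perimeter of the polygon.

32

|V_1V_2| = √((-8)² + (6)²) = √100 = 10
|V_2V_3| = √((0)² + (-12)²) = √144 = 12
|V_3V_1| = √((8)² + (6)²) = √100 = 10
Perimeter = 10 + 12 + 10 = 32.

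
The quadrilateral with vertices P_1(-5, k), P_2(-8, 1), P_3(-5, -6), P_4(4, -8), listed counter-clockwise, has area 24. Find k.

-2

The doubled signed area Σ (x_i y_{i+1} − x_{i+1} y_i) is linear in k.
With k=0 it equals 72; the coefficient of k is 12 (from the two edges through P_1).
So 12·k + 72 = 2·24 = 48 ⇒ k = -2.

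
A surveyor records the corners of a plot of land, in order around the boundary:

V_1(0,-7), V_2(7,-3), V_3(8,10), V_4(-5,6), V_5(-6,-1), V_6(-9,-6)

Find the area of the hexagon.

186

Apply the shoelace formula: 2A = Σ (x_i·y_{i+1} − x_{i+1}·y_i), indices taken mod 6.
Cross-terms: 49, 94, 98, 41, 27, 63  ⇒  Σ = 372
Area = |Σ|/2 = 186.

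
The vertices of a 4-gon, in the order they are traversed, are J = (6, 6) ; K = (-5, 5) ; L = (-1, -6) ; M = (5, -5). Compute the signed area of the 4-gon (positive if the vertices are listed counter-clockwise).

95

Apply the surveyor's formula: 2A = Σ (x_i·y_{i+1} − x_{i+1}·y_i), indices taken mod 4.
Σ = (60) + (35) + (35) + (60) = 190
Signed area = Σ/2 = 95 (positive ⇒ counter-clockwise traversal).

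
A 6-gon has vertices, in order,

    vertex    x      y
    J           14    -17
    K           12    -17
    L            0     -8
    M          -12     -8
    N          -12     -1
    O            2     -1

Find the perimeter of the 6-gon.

70

|JK| = √((-2)² + (0)²) = √4 = 2
|KL| = √((-12)² + (9)²) = √225 = 15
|LM| = √((-12)² + (0)²) = √144 = 12
|MN| = √((0)² + (7)²) = √49 = 7
|NO| = √((14)² + (0)²) = √196 = 14
|OJ| = √((12)² + (-16)²) = √400 = 20
Perimeter = 2 + 15 + 12 + 7 + 14 + 20 = 70.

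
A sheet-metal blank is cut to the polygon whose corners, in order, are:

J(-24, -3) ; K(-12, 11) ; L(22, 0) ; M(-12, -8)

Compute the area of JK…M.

437

Σ = (-300) + (-242) + (-176) + (-156) = -874
Area = |Σ|/2 = 437.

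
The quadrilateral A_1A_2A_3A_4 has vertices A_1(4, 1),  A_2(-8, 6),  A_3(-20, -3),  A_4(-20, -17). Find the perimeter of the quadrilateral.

|A_1A_2| = √((-12)² + (5)²) = √169 = 13
|A_2A_3| = √((-12)² + (-9)²) = √225 = 15
|A_3A_4| = √((0)² + (-14)²) = √196 = 14
|A_4A_1| = √((24)² + (18)²) = √900 = 30
Perimeter = 13 + 15 + 14 + 30 = 72.

72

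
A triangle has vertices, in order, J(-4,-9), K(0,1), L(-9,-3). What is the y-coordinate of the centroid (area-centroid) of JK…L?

-11/3

Apply the shoelace formula. First the cross-terms c_i = x_i·y_{i+1} − x_{i+1}·y_i:
  -4, 9, 69  ⇒  2A = 74, A = 37.
Then Σ (y_i + y_{i+1})·c_i = -814, so ȳ = -814 / (6·37) = -11/3.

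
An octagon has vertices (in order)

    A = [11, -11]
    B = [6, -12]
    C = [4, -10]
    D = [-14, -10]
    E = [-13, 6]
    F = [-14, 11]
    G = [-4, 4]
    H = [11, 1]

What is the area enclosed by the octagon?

361.5

Apply the shoelace formula: 2A = Σ (x_i·y_{i+1} − x_{i+1}·y_i), indices taken mod 8.
A→B: (11)(-12) − (6)(-11) = -66
B→C: (6)(-10) − (4)(-12) = -12
C→D: (4)(-10) − (-14)(-10) = -180
D→E: (-14)(6) − (-13)(-10) = -214
E→F: (-13)(11) − (-14)(6) = -59
F→G: (-14)(4) − (-4)(11) = -12
G→H: (-4)(1) − (11)(4) = -48
H→A: (11)(-11) − (11)(1) = -132
Σ = -723
Area = |Σ|/2 = 361.5.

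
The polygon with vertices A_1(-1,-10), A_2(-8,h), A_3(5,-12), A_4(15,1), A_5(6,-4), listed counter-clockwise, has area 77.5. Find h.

The doubled signed area Σ (x_i y_{i+1} − x_{i+1} y_i) is linear in h.
With h=0 it equals 71; the coefficient of h is -6 (from the two edges through A_2).
So -6·h + 71 = 2·77.5 = 155 ⇒ h = -14.

-14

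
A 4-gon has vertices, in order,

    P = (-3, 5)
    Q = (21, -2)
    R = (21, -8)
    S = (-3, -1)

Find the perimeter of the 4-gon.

|PQ| = √((24)² + (-7)²) = √625 = 25
|QR| = √((0)² + (-6)²) = √36 = 6
|RS| = √((-24)² + (7)²) = √625 = 25
|SP| = √((0)² + (6)²) = √36 = 6
Perimeter = 25 + 6 + 25 + 6 = 62.

62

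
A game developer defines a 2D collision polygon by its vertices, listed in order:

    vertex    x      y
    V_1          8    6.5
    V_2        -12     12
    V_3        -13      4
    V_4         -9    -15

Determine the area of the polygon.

V_1→V_2: (8)(12) − (-12)(6.5) = 174
V_2→V_3: (-12)(4) − (-13)(12) = 108
V_3→V_4: (-13)(-15) − (-9)(4) = 231
V_4→V_1: (-9)(6.5) − (8)(-15) = 61.5
Σ = 574.5
Area = |Σ|/2 = 287.25.

287.25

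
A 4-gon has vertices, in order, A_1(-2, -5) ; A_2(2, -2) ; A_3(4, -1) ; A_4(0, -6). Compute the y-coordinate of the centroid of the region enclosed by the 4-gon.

Apply the surveyor's formula. First the cross-terms c_i = x_i·y_{i+1} − x_{i+1}·y_i:
  14, 6, -24, -12  ⇒  2A = -16, A = -8.
Then Σ (y_i + y_{i+1})·c_i = 184, so ȳ = 184 / (6·(-8)) = -23/6.

-23/6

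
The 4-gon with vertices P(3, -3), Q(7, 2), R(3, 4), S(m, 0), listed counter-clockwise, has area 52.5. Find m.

-8

The doubled signed area Σ (x_i y_{i+1} − x_{i+1} y_i) is linear in m.
With m=0 it equals 49; the coefficient of m is -7 (from the two edges through S).
So -7·m + 49 = 2·52.5 = 105 ⇒ m = -8.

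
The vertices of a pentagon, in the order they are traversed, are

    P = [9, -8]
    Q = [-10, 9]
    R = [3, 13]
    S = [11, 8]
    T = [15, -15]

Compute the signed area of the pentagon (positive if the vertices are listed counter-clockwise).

Apply the shoelace (surveyor's) formula: 2A = Σ (x_i·y_{i+1} − x_{i+1}·y_i), indices taken mod 5.
Cross-terms: 1, -157, -119, -285, 15  ⇒  Σ = -545
Signed area = Σ/2 = -272.5 (negative ⇒ clockwise traversal).

-272.5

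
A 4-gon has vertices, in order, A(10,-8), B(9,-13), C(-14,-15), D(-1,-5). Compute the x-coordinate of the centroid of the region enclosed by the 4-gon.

Apply the surveyor's formula. First the cross-terms c_i = x_i·y_{i+1} − x_{i+1}·y_i:
  -58, -317, 55, 58  ⇒  2A = -262, A = -131.
Then Σ (x_i + x_{i+1})·c_i = 180, so x̄ = 180 / (6·(-131)) = -30/131.

-30/131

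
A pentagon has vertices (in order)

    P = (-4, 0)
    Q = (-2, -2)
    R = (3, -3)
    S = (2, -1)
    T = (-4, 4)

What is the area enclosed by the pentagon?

Σ = (8) + (12) + (3) + (4) + (16) = 43
Area = |Σ|/2 = 21.5.

21.5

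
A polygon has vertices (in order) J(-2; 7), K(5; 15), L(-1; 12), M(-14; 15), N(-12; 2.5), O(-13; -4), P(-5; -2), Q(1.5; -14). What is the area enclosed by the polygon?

225

Apply the surveyor's formula: 2A = Σ (x_i·y_{i+1} − x_{i+1}·y_i), indices taken mod 8.
Cross-terms: -65, 75, 153, 145, 80.5, 6, 73, -17.5  ⇒  Σ = 450
Area = |Σ|/2 = 225.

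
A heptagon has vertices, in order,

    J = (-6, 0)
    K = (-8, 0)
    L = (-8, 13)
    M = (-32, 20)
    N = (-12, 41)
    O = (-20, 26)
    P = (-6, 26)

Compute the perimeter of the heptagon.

|JK| = √((-2)² + (0)²) = √4 = 2
|KL| = √((0)² + (13)²) = √169 = 13
|LM| = √((-24)² + (7)²) = √625 = 25
|MN| = √((20)² + (21)²) = √841 = 29
|NO| = √((-8)² + (-15)²) = √289 = 17
|OP| = √((14)² + (0)²) = √196 = 14
|PJ| = √((0)² + (-26)²) = √676 = 26
Perimeter = 2 + 13 + 25 + 29 + 17 + 14 + 26 = 126.

126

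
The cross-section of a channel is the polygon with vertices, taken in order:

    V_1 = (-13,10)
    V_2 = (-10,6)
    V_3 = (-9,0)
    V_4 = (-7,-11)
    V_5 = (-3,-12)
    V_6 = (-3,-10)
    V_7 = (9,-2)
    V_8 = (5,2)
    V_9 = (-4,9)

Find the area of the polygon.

V_1→V_2: (-13)(6) − (-10)(10) = 22
V_2→V_3: (-10)(0) − (-9)(6) = 54
V_3→V_4: (-9)(-11) − (-7)(0) = 99
V_4→V_5: (-7)(-12) − (-3)(-11) = 51
V_5→V_6: (-3)(-10) − (-3)(-12) = -6
V_6→V_7: (-3)(-2) − (9)(-10) = 96
V_7→V_8: (9)(2) − (5)(-2) = 28
V_8→V_9: (5)(9) − (-4)(2) = 53
V_9→V_1: (-4)(10) − (-13)(9) = 77
Σ = 474
Area = |Σ|/2 = 237.

237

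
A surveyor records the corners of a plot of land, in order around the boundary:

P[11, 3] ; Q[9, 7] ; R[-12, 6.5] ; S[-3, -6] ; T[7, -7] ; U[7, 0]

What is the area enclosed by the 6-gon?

Apply Gauss's area formula: 2A = Σ (x_i·y_{i+1} − x_{i+1}·y_i), indices taken mod 6.
P→Q: (11)(7) − (9)(3) = 50
Q→R: (9)(6.5) − (-12)(7) = 142.5
R→S: (-12)(-6) − (-3)(6.5) = 91.5
S→T: (-3)(-7) − (7)(-6) = 63
T→U: (7)(0) − (7)(-7) = 49
U→P: (7)(3) − (11)(0) = 21
Σ = 417
Area = |Σ|/2 = 208.5.

208.5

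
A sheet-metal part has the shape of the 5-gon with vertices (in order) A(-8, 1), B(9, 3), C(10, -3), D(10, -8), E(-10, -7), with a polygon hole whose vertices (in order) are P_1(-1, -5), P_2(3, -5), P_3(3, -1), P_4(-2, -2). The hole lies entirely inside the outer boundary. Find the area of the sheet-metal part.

Outer boundary:
Apply Gauss's area formula: 2A = Σ (x_i·y_{i+1} − x_{i+1}·y_i), indices taken mod 5.
Cross-terms: -33, -57, -50, -150, -66  ⇒  Σ = -356
Area = |Σ|/2 = 178.
Hole:
Σ = (20) + (12) + (-8) + (8) = 32
Area = |Σ|/2 = 16.
Net area = 178 − 16 = 162.

162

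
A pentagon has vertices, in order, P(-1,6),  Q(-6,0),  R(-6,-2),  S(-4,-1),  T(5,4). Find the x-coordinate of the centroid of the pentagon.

Apply the surveyor's formula. First the cross-terms c_i = x_i·y_{i+1} − x_{i+1}·y_i:
  36, 12, -2, -11, 34  ⇒  2A = 69, A = 34.5.
Then Σ (x_i + x_{i+1})·c_i = -251, so x̄ = -251 / (6·34.5) = -251/207.

-251/207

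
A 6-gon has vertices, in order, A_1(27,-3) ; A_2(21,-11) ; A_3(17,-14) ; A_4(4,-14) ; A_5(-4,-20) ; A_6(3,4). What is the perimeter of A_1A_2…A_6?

88

|A_1A_2| = √((-6)² + (-8)²) = √100 = 10
|A_2A_3| = √((-4)² + (-3)²) = √25 = 5
|A_3A_4| = √((-13)² + (0)²) = √169 = 13
|A_4A_5| = √((-8)² + (-6)²) = √100 = 10
|A_5A_6| = √((7)² + (24)²) = √625 = 25
|A_6A_1| = √((24)² + (-7)²) = √625 = 25
Perimeter = 10 + 5 + 13 + 10 + 25 + 25 = 88.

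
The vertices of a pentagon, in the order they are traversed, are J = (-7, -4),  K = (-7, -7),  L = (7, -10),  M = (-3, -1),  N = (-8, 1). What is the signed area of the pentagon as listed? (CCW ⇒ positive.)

Σ = (21) + (119) + (-37) + (-11) + (39) = 131
Signed area = Σ/2 = 65.5 (positive ⇒ counter-clockwise traversal).

65.5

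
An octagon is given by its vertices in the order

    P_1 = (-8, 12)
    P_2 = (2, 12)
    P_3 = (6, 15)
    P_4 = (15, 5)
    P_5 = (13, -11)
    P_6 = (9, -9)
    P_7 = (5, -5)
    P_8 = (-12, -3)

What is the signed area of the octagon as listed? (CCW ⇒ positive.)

-424

P_1→P_2: (-8)(12) − (2)(12) = -120
P_2→P_3: (2)(15) − (6)(12) = -42
P_3→P_4: (6)(5) − (15)(15) = -195
P_4→P_5: (15)(-11) − (13)(5) = -230
P_5→P_6: (13)(-9) − (9)(-11) = -18
P_6→P_7: (9)(-5) − (5)(-9) = 0
P_7→P_8: (5)(-3) − (-12)(-5) = -75
P_8→P_1: (-12)(12) − (-8)(-3) = -168
Σ = -848
Signed area = Σ/2 = -424 (negative ⇒ clockwise traversal).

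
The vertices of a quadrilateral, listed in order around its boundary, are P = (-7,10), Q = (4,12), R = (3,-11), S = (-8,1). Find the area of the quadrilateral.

Apply the surveyor's formula: 2A = Σ (x_i·y_{i+1} − x_{i+1}·y_i), indices taken mod 4.
Σ = (-124) + (-80) + (-85) + (-73) = -362
Area = |Σ|/2 = 181.

181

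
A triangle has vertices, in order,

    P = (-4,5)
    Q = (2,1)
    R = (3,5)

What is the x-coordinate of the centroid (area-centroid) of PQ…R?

1/3

Apply Gauss's area formula. First the cross-terms c_i = x_i·y_{i+1} − x_{i+1}·y_i:
  -14, 7, 35  ⇒  2A = 28, A = 14.
Then Σ (x_i + x_{i+1})·c_i = 28, so x̄ = 28 / (6·14) = 1/3.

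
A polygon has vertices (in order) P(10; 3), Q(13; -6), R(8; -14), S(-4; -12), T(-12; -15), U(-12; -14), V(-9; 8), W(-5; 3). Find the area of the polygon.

367.5

Apply the shoelace (surveyor's) formula: 2A = Σ (x_i·y_{i+1} − x_{i+1}·y_i), indices taken mod 8.
Σ = (-99) + (-134) + (-152) + (-84) + (-12) + (-222) + (13) + (-45) = -735
Area = |Σ|/2 = 367.5.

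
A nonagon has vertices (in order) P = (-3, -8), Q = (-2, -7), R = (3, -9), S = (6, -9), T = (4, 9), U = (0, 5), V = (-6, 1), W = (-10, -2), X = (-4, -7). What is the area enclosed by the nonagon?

Apply the shoelace formula: 2A = Σ (x_i·y_{i+1} − x_{i+1}·y_i), indices taken mod 9.
Σ = (5) + (39) + (27) + (90) + (20) + (30) + (22) + (62) + (11) = 306
Area = |Σ|/2 = 153.

153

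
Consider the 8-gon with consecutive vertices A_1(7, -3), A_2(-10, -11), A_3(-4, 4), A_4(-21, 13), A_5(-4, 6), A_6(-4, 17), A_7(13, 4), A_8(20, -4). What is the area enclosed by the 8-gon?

339

Apply Gauss's area formula: 2A = Σ (x_i·y_{i+1} − x_{i+1}·y_i), indices taken mod 8.
Σ = (-107) + (-84) + (32) + (-74) + (-44) + (-237) + (-132) + (-32) = -678
Area = |Σ|/2 = 339.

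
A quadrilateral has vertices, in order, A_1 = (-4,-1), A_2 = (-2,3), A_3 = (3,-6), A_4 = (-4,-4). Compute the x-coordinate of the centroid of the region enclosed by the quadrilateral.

Apply the shoelace (surveyor's) formula. First the cross-terms c_i = x_i·y_{i+1} − x_{i+1}·y_i:
  -14, 3, -36, -12  ⇒  2A = -59, A = -29.5.
Then Σ (x_i + x_{i+1})·c_i = 219, so x̄ = 219 / (6·(-29.5)) = -73/59.

-73/59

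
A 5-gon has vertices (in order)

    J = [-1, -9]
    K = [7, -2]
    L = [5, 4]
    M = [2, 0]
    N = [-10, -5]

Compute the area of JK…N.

85

J→K: (-1)(-2) − (7)(-9) = 65
K→L: (7)(4) − (5)(-2) = 38
L→M: (5)(0) − (2)(4) = -8
M→N: (2)(-5) − (-10)(0) = -10
N→J: (-10)(-9) − (-1)(-5) = 85
Σ = 170
Area = |Σ|/2 = 85.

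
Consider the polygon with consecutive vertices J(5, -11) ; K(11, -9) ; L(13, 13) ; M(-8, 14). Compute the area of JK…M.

Cross-terms: 76, 260, 286, 18  ⇒  Σ = 640
Area = |Σ|/2 = 320.

320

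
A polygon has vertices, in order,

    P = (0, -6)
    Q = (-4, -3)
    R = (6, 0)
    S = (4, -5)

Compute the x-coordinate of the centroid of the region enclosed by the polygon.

Apply the shoelace (surveyor's) formula. First the cross-terms c_i = x_i·y_{i+1} − x_{i+1}·y_i:
  -24, 18, -30, -24  ⇒  2A = -60, A = -30.
Then Σ (x_i + x_{i+1})·c_i = -264, so x̄ = -264 / (6·(-30)) = 22/15.

22/15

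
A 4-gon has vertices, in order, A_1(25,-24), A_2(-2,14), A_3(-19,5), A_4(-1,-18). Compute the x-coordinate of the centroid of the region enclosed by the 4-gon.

Apply the shoelace (surveyor's) formula. First the cross-terms c_i = x_i·y_{i+1} − x_{i+1}·y_i:
  302, 256, 347, 474  ⇒  2A = 1379, A = 689.5.
Then Σ (x_i + x_{i+1})·c_i = 6006, so x̄ = 6006 / (6·689.5) = 286/197.

286/197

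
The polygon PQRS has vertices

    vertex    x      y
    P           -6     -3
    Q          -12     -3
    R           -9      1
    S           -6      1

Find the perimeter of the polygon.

18

|PQ| = √((-6)² + (0)²) = √36 = 6
|QR| = √((3)² + (4)²) = √25 = 5
|RS| = √((3)² + (0)²) = √9 = 3
|SP| = √((0)² + (-4)²) = √16 = 4
Perimeter = 6 + 5 + 3 + 4 = 18.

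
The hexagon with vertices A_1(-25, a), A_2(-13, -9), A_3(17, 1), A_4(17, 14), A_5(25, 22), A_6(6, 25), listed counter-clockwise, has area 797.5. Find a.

Write out the shoelace sum; only the two edges meeting at A_1 involve a:
2·Area = [(6·a − (-25)·25) + ((-25)·(-9) − (-13)·a)] + 878
       = 19·a + 1728 = 1595
⇒ a = -7.

-7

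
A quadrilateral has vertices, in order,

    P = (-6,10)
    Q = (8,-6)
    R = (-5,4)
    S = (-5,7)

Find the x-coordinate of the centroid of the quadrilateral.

-0.8

Apply Gauss's area formula. First the cross-terms c_i = x_i·y_{i+1} − x_{i+1}·y_i:
  -44, 2, -15, -8  ⇒  2A = -65, A = -32.5.
Then Σ (x_i + x_{i+1})·c_i = 156, so x̄ = 156 / (6·(-32.5)) = -0.8.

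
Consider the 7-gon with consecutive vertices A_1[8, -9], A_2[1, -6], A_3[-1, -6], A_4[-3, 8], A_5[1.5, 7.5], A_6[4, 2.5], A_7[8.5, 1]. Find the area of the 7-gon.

Apply the surveyor's formula: 2A = Σ (x_i·y_{i+1} − x_{i+1}·y_i), indices taken mod 7.
Σ = (-39) + (-12) + (-26) + (-34.5) + (-26.25) + (-17.25) + (-84.5) = -239.5
Area = |Σ|/2 = 119.75.

119.75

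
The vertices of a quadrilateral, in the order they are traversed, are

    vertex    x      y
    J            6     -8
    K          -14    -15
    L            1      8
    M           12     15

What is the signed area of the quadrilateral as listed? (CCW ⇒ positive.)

-283

Apply Gauss's area formula: 2A = Σ (x_i·y_{i+1} − x_{i+1}·y_i), indices taken mod 4.
J→K: (6)(-15) − (-14)(-8) = -202
K→L: (-14)(8) − (1)(-15) = -97
L→M: (1)(15) − (12)(8) = -81
M→J: (12)(-8) − (6)(15) = -186
Σ = -566
Signed area = Σ/2 = -283 (negative ⇒ clockwise traversal).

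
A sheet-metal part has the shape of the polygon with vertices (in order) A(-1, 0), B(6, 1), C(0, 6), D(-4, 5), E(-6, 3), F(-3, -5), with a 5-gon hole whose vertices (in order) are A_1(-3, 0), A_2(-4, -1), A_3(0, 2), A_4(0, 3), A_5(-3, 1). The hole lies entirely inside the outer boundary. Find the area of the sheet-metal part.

52

Outer boundary:
Apply the surveyor's formula: 2A = Σ (x_i·y_{i+1} − x_{i+1}·y_i), indices taken mod 6.
Σ = (-1) + (36) + (24) + (18) + (39) + (-5) = 111
Area = |Σ|/2 = 55.5.
Hole:
Σ = (3) + (-8) + (0) + (9) + (3) = 7
Area = |Σ|/2 = 3.5.
Net area = 55.5 − 3.5 = 52.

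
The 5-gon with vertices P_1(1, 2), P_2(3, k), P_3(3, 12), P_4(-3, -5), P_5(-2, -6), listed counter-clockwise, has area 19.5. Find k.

The doubled signed area Σ (x_i y_{i+1} − x_{i+1} y_i) is linear in k.
With k=0 it equals 61; the coefficient of k is -2 (from the two edges through P_2).
So -2·k + 61 = 2·19.5 = 39 ⇒ k = 11.

11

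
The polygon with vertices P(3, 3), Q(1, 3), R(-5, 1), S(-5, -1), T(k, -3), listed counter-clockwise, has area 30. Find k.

1

Write out the shoelace sum; only the two edges meeting at T involve k:
2·Area = [((-5)·(-3) − k·(-1)) + (k·3 − 3·(-3))] + 32
       = 4·k + 56 = 60
⇒ k = 1.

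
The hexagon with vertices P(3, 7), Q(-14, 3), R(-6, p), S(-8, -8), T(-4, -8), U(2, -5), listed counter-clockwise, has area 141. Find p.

-2

Write out the shoelace sum; only the two edges meeting at R involve p:
2·Area = [((-14)·p − (-6)·3) + ((-6)·(-8) − (-8)·p)] + 204
       = -6·p + 270 = 282
⇒ p = -2.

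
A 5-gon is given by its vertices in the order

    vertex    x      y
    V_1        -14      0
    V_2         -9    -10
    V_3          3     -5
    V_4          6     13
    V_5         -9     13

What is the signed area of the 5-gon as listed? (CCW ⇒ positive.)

Cross-terms: 140, 75, 69, 195, 182  ⇒  Σ = 661
Signed area = Σ/2 = 330.5 (positive ⇒ counter-clockwise traversal).

330.5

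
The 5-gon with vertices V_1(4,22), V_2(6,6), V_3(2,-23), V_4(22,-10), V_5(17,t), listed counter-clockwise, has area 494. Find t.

The doubled signed area Σ (x_i y_{i+1} − x_{i+1} y_i) is linear in t.
With t=0 it equals 772; the coefficient of t is 18 (from the two edges through V_5).
So 18·t + 772 = 2·494 = 988 ⇒ t = 12.

12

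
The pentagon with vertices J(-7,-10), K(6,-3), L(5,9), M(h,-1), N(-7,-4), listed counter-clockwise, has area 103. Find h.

The doubled signed area Σ (x_i y_{i+1} − x_{i+1} y_i) is linear in h.
With h=0 it equals 180; the coefficient of h is -13 (from the two edges through M).
So -13·h + 180 = 2·103 = 206 ⇒ h = -2.

-2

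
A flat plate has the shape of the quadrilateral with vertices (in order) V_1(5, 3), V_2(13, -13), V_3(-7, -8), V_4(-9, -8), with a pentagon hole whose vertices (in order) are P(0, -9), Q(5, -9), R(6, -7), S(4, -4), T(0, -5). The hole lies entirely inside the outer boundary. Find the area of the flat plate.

127

Outer boundary:
V_1→V_2: (5)(-13) − (13)(3) = -104
V_2→V_3: (13)(-8) − (-7)(-13) = -195
V_3→V_4: (-7)(-8) − (-9)(-8) = -16
V_4→V_1: (-9)(3) − (5)(-8) = 13
Σ = -302
Area = |Σ|/2 = 151.
Hole:
Apply the shoelace (surveyor's) formula: 2A = Σ (x_i·y_{i+1} − x_{i+1}·y_i), indices taken mod 5.
P→Q: (0)(-9) − (5)(-9) = 45
Q→R: (5)(-7) − (6)(-9) = 19
R→S: (6)(-4) − (4)(-7) = 4
S→T: (4)(-5) − (0)(-4) = -20
T→P: (0)(-9) − (0)(-5) = 0
Σ = 48
Area = |Σ|/2 = 24.
Net area = 151 − 24 = 127.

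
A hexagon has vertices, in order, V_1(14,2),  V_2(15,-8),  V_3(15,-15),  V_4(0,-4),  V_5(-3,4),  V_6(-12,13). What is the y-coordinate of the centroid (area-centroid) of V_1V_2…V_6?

-245/258

Apply the surveyor's formula. First the cross-terms c_i = x_i·y_{i+1} − x_{i+1}·y_i:
  -142, -105, -60, -12, 9, -206  ⇒  2A = -516, A = -258.
Then Σ (y_i + y_{i+1})·c_i = 1470, so ȳ = 1470 / (6·(-258)) = -245/258.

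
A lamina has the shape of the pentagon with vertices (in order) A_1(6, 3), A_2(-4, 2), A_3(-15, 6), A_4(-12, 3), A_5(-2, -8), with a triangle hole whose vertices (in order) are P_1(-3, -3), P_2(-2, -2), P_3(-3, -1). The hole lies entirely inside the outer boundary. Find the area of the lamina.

99.5

Outer boundary:
Σ = (24) + (6) + (27) + (102) + (42) = 201
Area = |Σ|/2 = 100.5.
Hole:
P_1→P_2: (-3)(-2) − (-2)(-3) = 0
P_2→P_3: (-2)(-1) − (-3)(-2) = -4
P_3→P_1: (-3)(-3) − (-3)(-1) = 6
Σ = 2
Area = |Σ|/2 = 1.
Net area = 100.5 − 1 = 99.5.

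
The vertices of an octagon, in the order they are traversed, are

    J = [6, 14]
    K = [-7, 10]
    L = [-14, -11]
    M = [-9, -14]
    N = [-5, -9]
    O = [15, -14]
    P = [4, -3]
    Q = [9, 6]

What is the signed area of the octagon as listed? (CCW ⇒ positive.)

Σ = (158) + (217) + (97) + (11) + (205) + (11) + (51) + (90) = 840
Signed area = Σ/2 = 420 (positive ⇒ counter-clockwise traversal).

420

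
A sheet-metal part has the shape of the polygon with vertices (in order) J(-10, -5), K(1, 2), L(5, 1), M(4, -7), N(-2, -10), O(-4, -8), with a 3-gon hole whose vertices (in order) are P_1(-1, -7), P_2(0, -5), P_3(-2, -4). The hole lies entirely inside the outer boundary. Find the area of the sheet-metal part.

98

Outer boundary:
Apply the shoelace formula: 2A = Σ (x_i·y_{i+1} − x_{i+1}·y_i), indices taken mod 6.
Σ = (-15) + (-9) + (-39) + (-54) + (-24) + (-60) = -201
Area = |Σ|/2 = 100.5.
Hole:
Apply the shoelace (surveyor's) formula: 2A = Σ (x_i·y_{i+1} − x_{i+1}·y_i), indices taken mod 3.
P_1→P_2: (-1)(-5) − (0)(-7) = 5
P_2→P_3: (0)(-4) − (-2)(-5) = -10
P_3→P_1: (-2)(-7) − (-1)(-4) = 10
Σ = 5
Area = |Σ|/2 = 2.5.
Net area = 100.5 − 2.5 = 98.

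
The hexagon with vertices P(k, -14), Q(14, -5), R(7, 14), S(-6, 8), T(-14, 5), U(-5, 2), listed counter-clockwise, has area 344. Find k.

Write out the shoelace sum; only the two edges meeting at P involve k:
2·Area = [((-5)·(-14) − k·2) + (k·(-5) − 14·(-14))] + 450
       = -7·k + 716 = 688
⇒ k = 4.

4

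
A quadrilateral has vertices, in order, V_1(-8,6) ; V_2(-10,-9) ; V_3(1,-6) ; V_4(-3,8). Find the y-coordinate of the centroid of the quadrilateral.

Apply the shoelace (surveyor's) formula. First the cross-terms c_i = x_i·y_{i+1} − x_{i+1}·y_i:
  132, 69, -10, 46  ⇒  2A = 237, A = 118.5.
Then Σ (y_i + y_{i+1})·c_i = -807, so ȳ = -807 / (6·118.5) = -269/237.

-269/237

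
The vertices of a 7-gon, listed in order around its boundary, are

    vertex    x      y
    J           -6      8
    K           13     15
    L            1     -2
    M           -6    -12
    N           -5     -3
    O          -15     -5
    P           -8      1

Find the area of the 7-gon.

217

Σ = (-194) + (-41) + (-24) + (-42) + (-20) + (-55) + (-58) = -434
Area = |Σ|/2 = 217.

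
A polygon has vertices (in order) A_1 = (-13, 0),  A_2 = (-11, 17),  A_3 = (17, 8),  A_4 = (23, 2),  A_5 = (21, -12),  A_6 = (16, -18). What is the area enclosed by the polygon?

743

Σ = (-221) + (-377) + (-150) + (-318) + (-186) + (-234) = -1486
Area = |Σ|/2 = 743.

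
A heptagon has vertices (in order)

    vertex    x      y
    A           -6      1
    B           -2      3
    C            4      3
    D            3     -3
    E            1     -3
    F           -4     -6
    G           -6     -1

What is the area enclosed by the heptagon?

61.5

Apply the surveyor's formula: 2A = Σ (x_i·y_{i+1} − x_{i+1}·y_i), indices taken mod 7.
Σ = (-16) + (-18) + (-21) + (-6) + (-18) + (-32) + (-12) = -123
Area = |Σ|/2 = 61.5.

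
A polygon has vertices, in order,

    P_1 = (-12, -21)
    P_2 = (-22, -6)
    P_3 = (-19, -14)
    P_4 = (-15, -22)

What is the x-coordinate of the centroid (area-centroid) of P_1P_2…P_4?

-449/27

Apply the shoelace formula. First the cross-terms c_i = x_i·y_{i+1} − x_{i+1}·y_i:
  -390, 194, 208, 51  ⇒  2A = 63, A = 31.5.
Then Σ (x_i + x_{i+1})·c_i = -3143, so x̄ = -3143 / (6·31.5) = -449/27.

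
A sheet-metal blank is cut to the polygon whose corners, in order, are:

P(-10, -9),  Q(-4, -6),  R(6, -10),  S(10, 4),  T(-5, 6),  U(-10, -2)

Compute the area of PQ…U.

222

P→Q: (-10)(-6) − (-4)(-9) = 24
Q→R: (-4)(-10) − (6)(-6) = 76
R→S: (6)(4) − (10)(-10) = 124
S→T: (10)(6) − (-5)(4) = 80
T→U: (-5)(-2) − (-10)(6) = 70
U→P: (-10)(-9) − (-10)(-2) = 70
Σ = 444
Area = |Σ|/2 = 222.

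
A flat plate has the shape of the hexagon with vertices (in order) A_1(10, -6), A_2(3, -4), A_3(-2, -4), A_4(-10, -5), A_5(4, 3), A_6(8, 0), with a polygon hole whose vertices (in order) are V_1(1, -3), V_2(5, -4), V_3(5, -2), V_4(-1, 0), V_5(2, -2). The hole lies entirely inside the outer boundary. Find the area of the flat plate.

Outer boundary:
Apply Gauss's area formula: 2A = Σ (x_i·y_{i+1} − x_{i+1}·y_i), indices taken mod 6.
Cross-terms: -22, -20, -30, -10, -24, -48  ⇒  Σ = -154
Area = |Σ|/2 = 77.
Hole:
V_1→V_2: (1)(-4) − (5)(-3) = 11
V_2→V_3: (5)(-2) − (5)(-4) = 10
V_3→V_4: (5)(0) − (-1)(-2) = -2
V_4→V_5: (-1)(-2) − (2)(0) = 2
V_5→V_1: (2)(-3) − (1)(-2) = -4
Σ = 17
Area = |Σ|/2 = 8.5.
Net area = 77 − 8.5 = 68.5.

68.5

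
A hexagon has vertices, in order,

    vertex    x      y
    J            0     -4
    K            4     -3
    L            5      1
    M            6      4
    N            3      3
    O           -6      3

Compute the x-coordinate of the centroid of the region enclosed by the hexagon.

109/159

Apply the shoelace (surveyor's) formula. First the cross-terms c_i = x_i·y_{i+1} − x_{i+1}·y_i:
  16, 19, 14, 6, 27, 24  ⇒  2A = 106, A = 53.
Then Σ (x_i + x_{i+1})·c_i = 218, so x̄ = 218 / (6·53) = 109/159.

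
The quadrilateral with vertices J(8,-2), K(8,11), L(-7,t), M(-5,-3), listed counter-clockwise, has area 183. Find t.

10

The doubled signed area Σ (x_i y_{i+1} − x_{i+1} y_i) is linear in t.
With t=0 it equals 236; the coefficient of t is 13 (from the two edges through L).
So 13·t + 236 = 2·183 = 366 ⇒ t = 10.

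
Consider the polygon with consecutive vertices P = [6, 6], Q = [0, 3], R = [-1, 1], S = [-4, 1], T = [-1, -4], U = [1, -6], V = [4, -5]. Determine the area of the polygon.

62

Apply the shoelace formula: 2A = Σ (x_i·y_{i+1} − x_{i+1}·y_i), indices taken mod 7.
Σ = (18) + (3) + (3) + (17) + (10) + (19) + (54) = 124
Area = |Σ|/2 = 62.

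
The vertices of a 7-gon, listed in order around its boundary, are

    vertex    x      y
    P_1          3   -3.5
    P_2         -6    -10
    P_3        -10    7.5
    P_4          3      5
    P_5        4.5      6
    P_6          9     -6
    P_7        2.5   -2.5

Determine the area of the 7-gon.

Apply the surveyor's formula: 2A = Σ (x_i·y_{i+1} − x_{i+1}·y_i), indices taken mod 7.
P_1→P_2: (3)(-10) − (-6)(-3.5) = -51
P_2→P_3: (-6)(7.5) − (-10)(-10) = -145
P_3→P_4: (-10)(5) − (3)(7.5) = -72.5
P_4→P_5: (3)(6) − (4.5)(5) = -4.5
P_5→P_6: (4.5)(-6) − (9)(6) = -81
P_6→P_7: (9)(-2.5) − (2.5)(-6) = -7.5
P_7→P_1: (2.5)(-3.5) − (3)(-2.5) = -1.25
Σ = -362.75
Area = |Σ|/2 = 181.375.

181.375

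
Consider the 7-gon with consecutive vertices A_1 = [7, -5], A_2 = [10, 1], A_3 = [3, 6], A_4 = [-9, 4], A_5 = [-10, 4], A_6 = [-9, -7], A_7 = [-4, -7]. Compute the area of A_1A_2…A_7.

197

Apply the surveyor's formula: 2A = Σ (x_i·y_{i+1} − x_{i+1}·y_i), indices taken mod 7.
Σ = (57) + (57) + (66) + (4) + (106) + (35) + (69) = 394
Area = |Σ|/2 = 197.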